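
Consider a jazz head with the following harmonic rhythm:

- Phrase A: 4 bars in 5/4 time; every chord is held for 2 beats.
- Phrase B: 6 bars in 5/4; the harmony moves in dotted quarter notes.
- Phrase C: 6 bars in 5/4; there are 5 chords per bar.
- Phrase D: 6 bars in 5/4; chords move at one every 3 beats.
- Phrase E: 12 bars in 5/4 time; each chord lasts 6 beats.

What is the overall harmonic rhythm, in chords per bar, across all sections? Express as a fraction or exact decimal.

40/17 chords per bar

A: 4 bars of 5 beats is 20 beats; at 2 beats each that's 10 chords.
B: 6 bars of 5 beats is 30 beats; at 1.5 beats each that's 20 chords.
C: 6 bars of 5 beats is 30 beats; at 1 beat each that's 30 chords.
D: 6 bars of 5 beats is 30 beats; at 3 beats each that's 10 chords.
E: 12 bars of 5 beats is 60 beats; at 6 beats each that's 10 chords.
Overall: 80 chords over 34 bars → 80/34 = 40/17 chords per bar.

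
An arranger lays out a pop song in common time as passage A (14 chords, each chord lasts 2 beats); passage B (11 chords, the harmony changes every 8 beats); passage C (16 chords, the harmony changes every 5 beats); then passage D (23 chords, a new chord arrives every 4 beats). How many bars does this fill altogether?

A: 14 × 2 = 28 beats = 7 bars.
B: 11 × 8 = 88 beats = 22 bars.
C: 16 × 5 = 80 beats = 20 bars.
D: 23 × 4 = 92 beats = 23 bars.
Total: 7 + 22 + 20 + 23 = 72 bars.

72 bars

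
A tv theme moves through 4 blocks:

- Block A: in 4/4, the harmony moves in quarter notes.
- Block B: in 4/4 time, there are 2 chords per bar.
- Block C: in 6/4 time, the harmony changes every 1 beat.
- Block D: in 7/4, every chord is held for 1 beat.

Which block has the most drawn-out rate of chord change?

A: 4/1 = 4 chords/bar.
B: 4/2 = 2 chords/bar.
C: 6/1 = 6 chords/bar.
D: 7/1 = 7 chords/bar.
Slowest is B at 2 chords/bar.

Block B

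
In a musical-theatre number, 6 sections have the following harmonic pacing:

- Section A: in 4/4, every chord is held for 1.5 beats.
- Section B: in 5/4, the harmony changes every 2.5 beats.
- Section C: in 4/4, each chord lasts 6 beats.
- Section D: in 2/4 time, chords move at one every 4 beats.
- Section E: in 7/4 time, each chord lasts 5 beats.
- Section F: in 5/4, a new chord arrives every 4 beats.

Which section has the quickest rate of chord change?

A: 4 beats/bar ÷ 1.5 beats/chord = 8/3 chords/bar.
B: 5 beats/bar ÷ 2.5 beats/chord = 2 chords/bar.
C: 4 beats/bar ÷ 6 beats/chord = 2/3 chords/bar.
D: 2 beats/bar ÷ 4 beats/chord = 0.5 chords/bar.
E: 7 beats/bar ÷ 5 beats/chord = 1.4 chords/bar.
F: 5 beats/bar ÷ 4 beats/chord = 1.25 chords/bar.
Fastest is A at 8/3 chords/bar.

Section A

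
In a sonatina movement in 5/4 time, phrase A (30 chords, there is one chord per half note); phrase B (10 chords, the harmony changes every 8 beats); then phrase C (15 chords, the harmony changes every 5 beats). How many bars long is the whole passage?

A: 30 × 2 = 60 beats = 12 bars.
B: 10 × 8 = 80 beats = 16 bars.
C: 15 × 5 = 75 beats = 15 bars.
Total: 12 + 16 + 15 = 43 bars.

43 bars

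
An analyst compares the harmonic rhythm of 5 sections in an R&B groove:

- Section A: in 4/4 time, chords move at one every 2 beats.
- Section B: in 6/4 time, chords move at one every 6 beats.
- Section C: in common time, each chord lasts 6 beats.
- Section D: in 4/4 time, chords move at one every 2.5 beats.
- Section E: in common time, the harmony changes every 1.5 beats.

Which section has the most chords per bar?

Section E

A: 4/2 = 2 chords/bar.
B: 6/6 = 1 chord/bar.
C: 4/6 = 2/3 chords/bar.
D: 4/2.5 = 1.6 chords/bar.
E: 4/1.5 = 8/3 chords/bar.
Fastest is E at 8/3 chords/bar.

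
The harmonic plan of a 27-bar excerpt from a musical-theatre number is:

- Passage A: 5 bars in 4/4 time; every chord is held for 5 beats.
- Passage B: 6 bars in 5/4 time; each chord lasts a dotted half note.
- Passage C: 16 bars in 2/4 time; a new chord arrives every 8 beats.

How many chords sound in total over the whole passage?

A has 20 beats and chords last 5 each, so 4 chords.
B has 30 beats and chords last 3 each, so 10 chords.
C has 32 beats and chords last 8 each, so 4 chords.
Total: 4 + 10 + 4 = 18.

18 chords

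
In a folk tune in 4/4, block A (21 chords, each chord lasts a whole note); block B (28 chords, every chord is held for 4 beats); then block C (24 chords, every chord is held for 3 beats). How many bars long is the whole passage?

67 bars

A: 21 × 4 = 84 beats = 21 bars.
B: 28 × 4 = 112 beats = 28 bars.
C: 24 × 3 = 72 beats = 18 bars.
Total: 21 + 28 + 18 = 67 bars.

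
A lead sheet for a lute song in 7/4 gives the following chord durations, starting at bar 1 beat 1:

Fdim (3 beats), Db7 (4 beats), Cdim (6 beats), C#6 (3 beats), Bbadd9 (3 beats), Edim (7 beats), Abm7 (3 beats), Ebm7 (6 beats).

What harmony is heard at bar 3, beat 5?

Beat 5 of bar 3 is beat (3−1)×7 + 5 = 19 overall.
Running totals: Fdim ends at 3, Db7 ends at 7, Cdim ends at 13, C#6 ends at 16, Bbadd9 ends at 19.
Beat 19 falls within Bbadd9.

Bbadd9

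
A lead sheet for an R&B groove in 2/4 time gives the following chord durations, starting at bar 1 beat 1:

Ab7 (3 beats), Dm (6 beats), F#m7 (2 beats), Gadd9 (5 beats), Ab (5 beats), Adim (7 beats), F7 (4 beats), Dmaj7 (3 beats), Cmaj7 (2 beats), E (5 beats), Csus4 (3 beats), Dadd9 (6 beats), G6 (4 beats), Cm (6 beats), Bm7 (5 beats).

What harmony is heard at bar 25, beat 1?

Beat 1 of bar 25 is beat (25−1)×2 + 1 = 49 overall.
Running totals: Ab7 ends at 3, Dm ends at 9, F#m7 ends at 11, Gadd9 ends at 16, Ab ends at 21, Adim ends at 28, F7 ends at 32, Dmaj7 ends at 35, Cmaj7 ends at 37, E ends at 42, Csus4 ends at 45, Dadd9 ends at 51.
Beat 49 falls within Dadd9.

Dadd9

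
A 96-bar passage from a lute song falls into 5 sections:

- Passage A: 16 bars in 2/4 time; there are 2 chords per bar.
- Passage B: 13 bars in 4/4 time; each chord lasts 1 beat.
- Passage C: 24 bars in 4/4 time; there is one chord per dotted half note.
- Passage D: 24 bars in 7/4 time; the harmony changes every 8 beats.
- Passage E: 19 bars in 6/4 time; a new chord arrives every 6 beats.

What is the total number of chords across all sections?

A: 16 bars × 2 beats = 32 beats; 1 beat/chord → 32 chords.
B: 13 bars × 4 beats = 52 beats; 1 beat/chord → 52 chords.
C: 24 bars × 4 beats = 96 beats; 3 beats/chord → 32 chords.
D: 24 bars × 7 beats = 168 beats; 8 beats/chord → 21 chords.
E: 19 bars × 6 beats = 114 beats; 6 beats/chord → 19 chords.
Total: 32 + 52 + 32 + 21 + 19 = 156.

156 chords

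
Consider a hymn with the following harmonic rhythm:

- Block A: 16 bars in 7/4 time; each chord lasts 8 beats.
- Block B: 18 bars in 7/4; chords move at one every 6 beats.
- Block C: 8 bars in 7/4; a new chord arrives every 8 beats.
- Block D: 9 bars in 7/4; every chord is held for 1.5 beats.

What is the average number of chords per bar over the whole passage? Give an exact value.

28/17 chords per bar

A: 16 bars of 7 beats is 112 beats; at 8 beats each that's 14 chords.
B: 18 bars of 7 beats is 126 beats; at 6 beats each that's 21 chords.
C: 8 bars of 7 beats is 56 beats; at 8 beats each that's 7 chords.
D: 9 bars of 7 beats is 63 beats; at 1.5 beats each that's 42 chords.
Overall: 84 chords over 51 bars → 84/51 = 28/17 chords per bar.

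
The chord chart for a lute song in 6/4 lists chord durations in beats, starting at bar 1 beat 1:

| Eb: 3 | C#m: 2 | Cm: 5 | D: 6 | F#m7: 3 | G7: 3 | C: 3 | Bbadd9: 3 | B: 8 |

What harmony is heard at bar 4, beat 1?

F#m7

Beat 1 of bar 4 is beat (4−1)×6 + 1 = 19 overall.
Running totals: Eb ends at 3, C#m ends at 5, Cm ends at 10, D ends at 16, F#m7 ends at 19.
Beat 19 falls within F#m7.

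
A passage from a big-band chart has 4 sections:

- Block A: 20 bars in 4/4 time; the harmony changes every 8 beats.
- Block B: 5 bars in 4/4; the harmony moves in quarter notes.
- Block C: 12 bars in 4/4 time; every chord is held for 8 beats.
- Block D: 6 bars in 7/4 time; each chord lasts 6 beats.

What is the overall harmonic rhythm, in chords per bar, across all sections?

A: 20 bars of 4 beats is 80 beats; at 8 beats each that's 10 chords.
B: 5 bars of 4 beats is 20 beats; at 1 beat each that's 20 chords.
C: 12 bars of 4 beats is 48 beats; at 8 beats each that's 6 chords.
D: 6 bars of 7 beats is 42 beats; at 6 beats each that's 7 chords.
Overall: 43 chords over 43 bars → 43/43 = 1 chords per bar.

1 chords per bar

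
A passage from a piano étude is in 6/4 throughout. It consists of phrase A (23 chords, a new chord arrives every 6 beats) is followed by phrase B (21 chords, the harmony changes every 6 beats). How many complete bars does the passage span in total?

44 bars

A: 23 × 6 = 138 beats = 23 bars.
B: 21 × 6 = 126 beats = 21 bars.
Total: 23 + 21 = 44 bars.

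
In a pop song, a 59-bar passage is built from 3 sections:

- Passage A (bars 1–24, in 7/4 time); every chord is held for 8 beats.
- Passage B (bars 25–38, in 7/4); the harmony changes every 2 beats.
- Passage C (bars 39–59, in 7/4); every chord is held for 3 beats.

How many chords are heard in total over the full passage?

A: 24·7 = 168 beats, 168/8 = 21 chords.
B: 14·7 = 98 beats, 98/2 = 49 chords.
C: 21·7 = 147 beats, 147/3 = 49 chords.
Total: 21 + 49 + 49 = 119.

119 chords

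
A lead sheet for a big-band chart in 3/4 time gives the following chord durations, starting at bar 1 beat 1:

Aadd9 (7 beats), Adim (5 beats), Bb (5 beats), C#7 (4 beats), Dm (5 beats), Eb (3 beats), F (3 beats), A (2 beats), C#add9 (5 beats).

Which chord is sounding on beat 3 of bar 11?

Beat 3 of bar 11 is beat (11−1)×3 + 3 = 33 overall.
Running totals: Aadd9 ends at 7, Adim ends at 12, Bb ends at 17, C#7 ends at 21, Dm ends at 26, Eb ends at 29, F ends at 32, A ends at 34.
Beat 33 falls within A.

A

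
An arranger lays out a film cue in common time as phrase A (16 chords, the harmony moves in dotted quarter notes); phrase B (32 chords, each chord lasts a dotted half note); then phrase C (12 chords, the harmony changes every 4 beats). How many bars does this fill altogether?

A: 16 × 1.5 = 24 beats = 6 bars.
B: 32 × 3 = 96 beats = 24 bars.
C: 12 × 4 = 48 beats = 12 bars.
Total: 6 + 24 + 12 = 42 bars.

42 bars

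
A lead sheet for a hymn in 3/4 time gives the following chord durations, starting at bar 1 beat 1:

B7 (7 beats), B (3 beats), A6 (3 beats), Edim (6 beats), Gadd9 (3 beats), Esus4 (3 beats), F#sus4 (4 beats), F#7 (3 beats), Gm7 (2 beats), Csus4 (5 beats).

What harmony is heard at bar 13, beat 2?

Csus4

Beat 2 of bar 13 is beat (13−1)×3 + 2 = 38 overall.
Running totals: B7 ends at 7, B ends at 10, A6 ends at 13, Edim ends at 19, Gadd9 ends at 22, Esus4 ends at 25, F#sus4 ends at 29, F#7 ends at 32, Gm7 ends at 34, Csus4 ends at 39.
Beat 38 falls within Csus4.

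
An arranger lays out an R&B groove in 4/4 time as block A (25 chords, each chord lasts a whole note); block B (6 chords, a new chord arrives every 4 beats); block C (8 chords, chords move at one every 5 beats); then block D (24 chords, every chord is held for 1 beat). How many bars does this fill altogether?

A: 25 × 4 = 100 beats = 25 bars.
B: 6 × 4 = 24 beats = 6 bars.
C: 8 × 5 = 40 beats = 10 bars.
D: 24 × 1 = 24 beats = 6 bars.
Total: 25 + 6 + 10 + 6 = 47 bars.

47 bars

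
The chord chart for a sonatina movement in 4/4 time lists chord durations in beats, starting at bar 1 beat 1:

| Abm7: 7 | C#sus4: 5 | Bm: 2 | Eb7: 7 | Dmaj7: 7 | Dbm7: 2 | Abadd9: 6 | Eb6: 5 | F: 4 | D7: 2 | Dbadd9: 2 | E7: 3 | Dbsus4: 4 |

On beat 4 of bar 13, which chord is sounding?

Beat 4 of bar 13 is beat (13−1)×4 + 4 = 52 overall.
Running totals: Abm7 ends at 7, C#sus4 ends at 12, Bm ends at 14, Eb7 ends at 21, Dmaj7 ends at 28, Dbm7 ends at 30, Abadd9 ends at 36, Eb6 ends at 41, F ends at 45, D7 ends at 47, Dbadd9 ends at 49, E7 ends at 52.
Beat 52 falls within E7.

E7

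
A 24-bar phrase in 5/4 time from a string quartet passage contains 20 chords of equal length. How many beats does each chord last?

6 beats

24 bars × 5 beats/bar = 120 beats total.
120 beats ÷ 20 chords = 6 beats per chord.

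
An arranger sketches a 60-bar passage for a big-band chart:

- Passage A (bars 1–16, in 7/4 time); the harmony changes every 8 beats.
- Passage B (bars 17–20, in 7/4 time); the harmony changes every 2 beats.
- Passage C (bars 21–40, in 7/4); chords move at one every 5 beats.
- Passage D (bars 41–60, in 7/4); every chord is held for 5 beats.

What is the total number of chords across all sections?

A has 112 beats and chords last 8 each, so 14 chords.
B has 28 beats and chords last 2 each, so 14 chords.
C has 140 beats and chords last 5 each, so 28 chords.
D has 140 beats and chords last 5 each, so 28 chords.
Total: 14 + 14 + 28 + 28 = 84.

84 chords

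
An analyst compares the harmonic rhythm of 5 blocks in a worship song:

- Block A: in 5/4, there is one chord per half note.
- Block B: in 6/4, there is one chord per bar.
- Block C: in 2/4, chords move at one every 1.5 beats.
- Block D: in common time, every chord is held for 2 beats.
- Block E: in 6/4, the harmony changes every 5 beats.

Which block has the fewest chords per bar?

Block B

A: 5 beats/bar ÷ 2 beats/chord = 2.5 chords/bar.
B: 6 beats/bar ÷ 6 beats/chord = 1 chord/bar.
C: 2 beats/bar ÷ 1.5 beats/chord = 4/3 chords/bar.
D: 4 beats/bar ÷ 2 beats/chord = 2 chords/bar.
E: 6 beats/bar ÷ 5 beats/chord = 1.2 chords/bar.
Slowest is B at 1 chords/bar.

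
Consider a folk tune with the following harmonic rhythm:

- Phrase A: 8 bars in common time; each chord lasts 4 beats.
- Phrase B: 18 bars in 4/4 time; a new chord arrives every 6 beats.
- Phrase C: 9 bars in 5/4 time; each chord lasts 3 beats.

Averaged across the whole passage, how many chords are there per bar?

1 chords per bar

A: 8 × 4 = 32 beats ÷ 4 = 8 chords.
B: 18 × 4 = 72 beats ÷ 6 = 12 chords.
C: 9 × 5 = 45 beats ÷ 3 = 15 chords.
Overall: 35 chords over 35 bars → 35/35 = 1 chords per bar.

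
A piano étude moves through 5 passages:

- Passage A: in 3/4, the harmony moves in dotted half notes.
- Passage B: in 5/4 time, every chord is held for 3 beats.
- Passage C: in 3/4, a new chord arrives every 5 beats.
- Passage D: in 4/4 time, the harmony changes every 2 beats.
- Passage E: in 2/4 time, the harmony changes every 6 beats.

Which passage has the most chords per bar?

A: 3/3 = 1 chord/bar.
B: 5/3 = 5/3 chords/bar.
C: 3/5 = 0.6 chords/bar.
D: 4/2 = 2 chords/bar.
E: 2/6 = 1/3 chords/bar.
Fastest is D at 2 chords/bar.

Passage D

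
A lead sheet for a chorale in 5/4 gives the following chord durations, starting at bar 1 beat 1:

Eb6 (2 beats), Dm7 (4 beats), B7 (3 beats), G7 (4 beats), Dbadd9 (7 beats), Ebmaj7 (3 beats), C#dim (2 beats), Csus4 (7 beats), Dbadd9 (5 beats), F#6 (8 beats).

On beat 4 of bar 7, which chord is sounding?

Dbadd9

Beat 4 of bar 7 is beat (7−1)×5 + 4 = 34 overall.
Running totals: Eb6 ends at 2, Dm7 ends at 6, B7 ends at 9, G7 ends at 13, Dbadd9 ends at 20, Ebmaj7 ends at 23, C#dim ends at 25, Csus4 ends at 32, Dbadd9 ends at 37.
Beat 34 falls within Dbadd9.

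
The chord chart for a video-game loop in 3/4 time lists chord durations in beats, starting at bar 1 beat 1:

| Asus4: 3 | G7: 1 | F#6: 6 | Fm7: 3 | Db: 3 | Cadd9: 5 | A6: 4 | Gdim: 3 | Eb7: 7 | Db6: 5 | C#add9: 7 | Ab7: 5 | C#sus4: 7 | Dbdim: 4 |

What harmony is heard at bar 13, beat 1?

Beat 1 of bar 13 is beat (13−1)×3 + 1 = 37 overall.
Running totals: Asus4 ends at 3, G7 ends at 4, F#6 ends at 10, Fm7 ends at 13, Db ends at 16, Cadd9 ends at 21, A6 ends at 25, Gdim ends at 28, Eb7 ends at 35, Db6 ends at 40.
Beat 37 falls within Db6.

Db6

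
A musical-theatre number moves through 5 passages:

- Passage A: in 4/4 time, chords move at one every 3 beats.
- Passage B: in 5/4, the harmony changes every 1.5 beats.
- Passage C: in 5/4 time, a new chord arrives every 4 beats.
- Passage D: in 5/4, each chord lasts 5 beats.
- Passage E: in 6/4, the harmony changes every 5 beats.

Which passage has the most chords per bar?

A: each chord is 3 beats in 4/4, so 4/3 per bar.
B: each chord is 1.5 beats in 5/4, so 10/3 per bar.
C: each chord is 4 beats in 5/4, so 1.25 per bar.
D: each chord is 5 beats in 5/4, so 1 per bar.
E: each chord is 5 beats in 6/4, so 1.2 per bar.
Fastest is B at 10/3 chords/bar.

Passage B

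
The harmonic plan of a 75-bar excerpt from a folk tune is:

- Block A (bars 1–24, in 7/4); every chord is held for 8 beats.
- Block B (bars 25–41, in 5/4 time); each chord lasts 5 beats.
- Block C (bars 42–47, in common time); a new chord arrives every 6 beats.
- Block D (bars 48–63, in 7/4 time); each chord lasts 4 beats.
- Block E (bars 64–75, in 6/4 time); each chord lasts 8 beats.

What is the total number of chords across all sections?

A: 24·7 = 168 beats, 168/8 = 21 chords.
B: 17·5 = 85 beats, 85/5 = 17 chords.
C: 6·4 = 24 beats, 24/6 = 4 chords.
D: 16·7 = 112 beats, 112/4 = 28 chords.
E: 12·6 = 72 beats, 72/8 = 9 chords.
Total: 21 + 17 + 4 + 28 + 9 = 79.

79 chords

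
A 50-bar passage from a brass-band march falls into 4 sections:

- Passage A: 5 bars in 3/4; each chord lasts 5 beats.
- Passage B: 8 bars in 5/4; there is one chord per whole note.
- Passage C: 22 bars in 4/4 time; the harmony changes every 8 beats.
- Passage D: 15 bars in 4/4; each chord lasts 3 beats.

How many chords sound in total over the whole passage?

44 chords

A: 5 bars × 3 beats = 15 beats; 5 beats/chord → 3 chords.
B: 8 bars × 5 beats = 40 beats; 4 beats/chord → 10 chords.
C: 22 bars × 4 beats = 88 beats; 8 beats/chord → 11 chords.
D: 15 bars × 4 beats = 60 beats; 3 beats/chord → 20 chords.
Total: 3 + 10 + 11 + 20 = 44.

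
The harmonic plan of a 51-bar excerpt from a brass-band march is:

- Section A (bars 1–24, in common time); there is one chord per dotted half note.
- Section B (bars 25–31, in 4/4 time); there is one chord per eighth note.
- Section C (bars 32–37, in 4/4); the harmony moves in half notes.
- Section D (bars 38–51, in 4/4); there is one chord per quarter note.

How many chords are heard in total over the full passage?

156 chords

A has 96 beats and chords last 3 each, so 32 chords.
B has 28 beats and chords last 0.5 each, so 56 chords.
C has 24 beats and chords last 2 each, so 12 chords.
D has 56 beats and chords last 1 each, so 56 chords.
Total: 32 + 56 + 12 + 56 = 156.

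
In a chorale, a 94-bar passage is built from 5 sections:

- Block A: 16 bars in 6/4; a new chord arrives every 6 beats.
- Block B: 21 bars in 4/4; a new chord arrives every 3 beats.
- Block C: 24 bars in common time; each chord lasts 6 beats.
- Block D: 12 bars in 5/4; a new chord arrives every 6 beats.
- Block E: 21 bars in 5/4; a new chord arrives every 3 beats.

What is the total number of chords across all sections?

A: 16·6 = 96 beats, 96/6 = 16 chords.
B: 21·4 = 84 beats, 84/3 = 28 chords.
C: 24·4 = 96 beats, 96/6 = 16 chords.
D: 12·5 = 60 beats, 60/6 = 10 chords.
E: 21·5 = 105 beats, 105/3 = 35 chords.
Total: 16 + 28 + 16 + 10 + 35 = 105.

105 chords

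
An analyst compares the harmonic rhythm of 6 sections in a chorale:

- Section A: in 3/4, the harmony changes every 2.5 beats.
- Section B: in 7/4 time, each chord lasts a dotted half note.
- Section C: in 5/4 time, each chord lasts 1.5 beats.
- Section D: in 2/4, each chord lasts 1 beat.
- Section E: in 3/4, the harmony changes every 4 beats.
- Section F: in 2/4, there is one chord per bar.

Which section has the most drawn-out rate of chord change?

A: 3/2.5 = 1.2 chords/bar.
B: 7/3 = 7/3 chords/bar.
C: 5/1.5 = 10/3 chords/bar.
D: 2/1 = 2 chords/bar.
E: 3/4 = 0.75 chords/bar.
F: 2/2 = 1 chord/bar.
Slowest is E at 0.75 chords/bar.

Section E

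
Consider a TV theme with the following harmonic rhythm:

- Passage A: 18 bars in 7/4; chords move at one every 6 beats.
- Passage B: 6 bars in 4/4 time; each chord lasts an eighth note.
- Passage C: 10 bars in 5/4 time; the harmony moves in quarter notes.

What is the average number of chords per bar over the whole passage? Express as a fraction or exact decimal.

3.5 chords per bar

A: 18 bars of 7 beats is 126 beats; at 6 beats each that's 21 chords.
B: 6 bars of 4 beats is 24 beats; at 0.5 beats each that's 48 chords.
C: 10 bars of 5 beats is 50 beats; at 1 beat each that's 50 chords.
Overall: 119 chords over 34 bars → 119/34 = 3.5 chords per bar.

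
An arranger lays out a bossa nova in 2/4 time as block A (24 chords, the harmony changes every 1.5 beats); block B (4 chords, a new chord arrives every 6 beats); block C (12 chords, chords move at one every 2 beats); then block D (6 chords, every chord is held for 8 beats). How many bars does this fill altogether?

A: 24 × 1.5 = 36 beats = 18 bars.
B: 4 × 6 = 24 beats = 12 bars.
C: 12 × 2 = 24 beats = 12 bars.
D: 6 × 8 = 48 beats = 24 bars.
Total: 18 + 12 + 12 + 24 = 66 bars.

66 bars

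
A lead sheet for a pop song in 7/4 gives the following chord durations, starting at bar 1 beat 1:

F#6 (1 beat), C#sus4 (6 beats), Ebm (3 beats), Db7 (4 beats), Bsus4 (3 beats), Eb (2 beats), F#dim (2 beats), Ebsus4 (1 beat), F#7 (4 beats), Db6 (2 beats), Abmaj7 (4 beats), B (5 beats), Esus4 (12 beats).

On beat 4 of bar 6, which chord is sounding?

Esus4

Beat 4 of bar 6 is beat (6−1)×7 + 4 = 39 overall.
Running totals: F#6 ends at 1, C#sus4 ends at 7, Ebm ends at 10, Db7 ends at 14, Bsus4 ends at 17, Eb ends at 19, F#dim ends at 21, Ebsus4 ends at 22, F#7 ends at 26, Db6 ends at 28, Abmaj7 ends at 32, B ends at 37, Esus4 ends at 49.
Beat 39 falls within Esus4.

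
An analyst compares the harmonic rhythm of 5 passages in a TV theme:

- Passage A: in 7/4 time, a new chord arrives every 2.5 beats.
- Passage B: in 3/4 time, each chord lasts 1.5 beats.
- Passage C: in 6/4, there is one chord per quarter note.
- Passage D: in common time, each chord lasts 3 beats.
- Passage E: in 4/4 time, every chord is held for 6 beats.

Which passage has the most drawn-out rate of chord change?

A: each chord is 2.5 beats in 7/4, so 2.8 per bar.
B: each chord is 1.5 beats in 3/4, so 2 per bar.
C: each chord is 1 beat in 6/4, so 6 per bar.
D: each chord is 3 beats in 4/4, so 4/3 per bar.
E: each chord is 6 beats in 4/4, so 2/3 per bar.
Slowest is E at 2/3 chords/bar.

Passage E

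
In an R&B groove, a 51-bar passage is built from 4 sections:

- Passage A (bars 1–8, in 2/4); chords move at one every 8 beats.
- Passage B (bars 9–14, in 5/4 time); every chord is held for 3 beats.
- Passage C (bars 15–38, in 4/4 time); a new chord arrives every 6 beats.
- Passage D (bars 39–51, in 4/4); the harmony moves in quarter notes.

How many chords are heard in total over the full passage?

A: 8·2 = 16 beats, 16/8 = 2 chords.
B: 6·5 = 30 beats, 30/3 = 10 chords.
C: 24·4 = 96 beats, 96/6 = 16 chords.
D: 13·4 = 52 beats, 52/1 = 52 chords.
Total: 2 + 10 + 16 + 52 = 80.

80 chords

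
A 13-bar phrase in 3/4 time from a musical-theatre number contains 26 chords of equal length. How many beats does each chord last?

1.5 beats

13 bars × 3 beats/bar = 39 beats total.
39 beats ÷ 26 chords = 1.5 beats per chord.
(That is a dotted quarter note.)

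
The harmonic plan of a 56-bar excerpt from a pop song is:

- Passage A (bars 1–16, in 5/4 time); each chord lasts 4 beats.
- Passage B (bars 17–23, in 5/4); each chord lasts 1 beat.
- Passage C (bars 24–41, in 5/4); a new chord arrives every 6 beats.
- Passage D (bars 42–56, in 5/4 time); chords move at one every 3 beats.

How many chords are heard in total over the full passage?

95 chords

A has 80 beats and chords last 4 each, so 20 chords.
B has 35 beats and chords last 1 each, so 35 chords.
C has 90 beats and chords last 6 each, so 15 chords.
D has 75 beats and chords last 3 each, so 25 chords.
Total: 20 + 35 + 15 + 25 = 95.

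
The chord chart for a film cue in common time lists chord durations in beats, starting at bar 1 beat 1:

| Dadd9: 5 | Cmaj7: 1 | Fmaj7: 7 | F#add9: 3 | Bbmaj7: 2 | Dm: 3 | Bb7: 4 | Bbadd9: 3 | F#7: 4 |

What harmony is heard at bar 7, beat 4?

Beat 4 of bar 7 is beat (7−1)×4 + 4 = 28 overall.
Running totals: Dadd9 ends at 5, Cmaj7 ends at 6, Fmaj7 ends at 13, F#add9 ends at 16, Bbmaj7 ends at 18, Dm ends at 21, Bb7 ends at 25, Bbadd9 ends at 28.
Beat 28 falls within Bbadd9.

Bbadd9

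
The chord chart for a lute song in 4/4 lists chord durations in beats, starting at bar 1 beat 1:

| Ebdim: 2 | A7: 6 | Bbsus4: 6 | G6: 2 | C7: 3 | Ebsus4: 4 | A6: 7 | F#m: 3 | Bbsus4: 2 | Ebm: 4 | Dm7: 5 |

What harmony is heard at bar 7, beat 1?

A6

Beat 1 of bar 7 is beat (7−1)×4 + 1 = 25 overall.
Running totals: Ebdim ends at 2, A7 ends at 8, Bbsus4 ends at 14, G6 ends at 16, C7 ends at 19, Ebsus4 ends at 23, A6 ends at 30.
Beat 25 falls within A6.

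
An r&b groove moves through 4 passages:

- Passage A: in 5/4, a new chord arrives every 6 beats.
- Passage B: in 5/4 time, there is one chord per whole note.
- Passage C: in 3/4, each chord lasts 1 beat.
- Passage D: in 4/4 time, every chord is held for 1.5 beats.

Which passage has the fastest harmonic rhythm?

Passage C

A: 5/6 = 5/6 chords/bar.
B: 5/4 = 1.25 chords/bar.
C: 3/1 = 3 chords/bar.
D: 4/1.5 = 8/3 chords/bar.
Fastest is C at 3 chords/bar.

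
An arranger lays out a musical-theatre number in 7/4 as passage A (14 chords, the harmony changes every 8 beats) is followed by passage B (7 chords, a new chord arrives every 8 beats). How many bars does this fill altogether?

A: 14 × 8 = 112 beats = 16 bars.
B: 7 × 8 = 56 beats = 8 bars.
Total: 16 + 8 = 24 bars.

24 bars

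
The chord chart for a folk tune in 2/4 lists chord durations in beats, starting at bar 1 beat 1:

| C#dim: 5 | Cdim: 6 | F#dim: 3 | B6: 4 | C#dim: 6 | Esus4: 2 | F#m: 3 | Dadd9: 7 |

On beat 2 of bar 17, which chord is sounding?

Dadd9

Beat 2 of bar 17 is beat (17−1)×2 + 2 = 34 overall.
Running totals: C#dim ends at 5, Cdim ends at 11, F#dim ends at 14, B6 ends at 18, C#dim ends at 24, Esus4 ends at 26, F#m ends at 29, Dadd9 ends at 36.
Beat 34 falls within Dadd9.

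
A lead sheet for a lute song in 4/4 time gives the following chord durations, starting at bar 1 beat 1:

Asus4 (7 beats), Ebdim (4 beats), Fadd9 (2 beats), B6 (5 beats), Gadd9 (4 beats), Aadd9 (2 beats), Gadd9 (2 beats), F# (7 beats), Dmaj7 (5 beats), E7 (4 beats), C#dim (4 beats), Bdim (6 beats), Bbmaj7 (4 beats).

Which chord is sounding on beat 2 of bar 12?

C#dim

Beat 2 of bar 12 is beat (12−1)×4 + 2 = 46 overall.
Running totals: Asus4 ends at 7, Ebdim ends at 11, Fadd9 ends at 13, B6 ends at 18, Gadd9 ends at 22, Aadd9 ends at 24, Gadd9 ends at 26, F# ends at 33, Dmaj7 ends at 38, E7 ends at 42, C#dim ends at 46.
Beat 46 falls within C#dim.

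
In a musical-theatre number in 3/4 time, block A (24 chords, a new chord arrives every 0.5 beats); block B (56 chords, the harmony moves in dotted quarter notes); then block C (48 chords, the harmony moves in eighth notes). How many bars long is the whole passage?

40 bars

A: 24 × 0.5 = 12 beats = 4 bars.
B: 56 × 1.5 = 84 beats = 28 bars.
C: 48 × 0.5 = 24 beats = 8 bars.
Total: 4 + 28 + 8 = 40 bars.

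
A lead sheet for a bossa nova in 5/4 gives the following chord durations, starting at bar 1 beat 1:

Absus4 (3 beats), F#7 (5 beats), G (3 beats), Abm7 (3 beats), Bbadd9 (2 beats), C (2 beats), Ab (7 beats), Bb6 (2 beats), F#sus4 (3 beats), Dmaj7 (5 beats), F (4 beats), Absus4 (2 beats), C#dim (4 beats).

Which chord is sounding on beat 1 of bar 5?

Beat 1 of bar 5 is beat (5−1)×5 + 1 = 21 overall.
Running totals: Absus4 ends at 3, F#7 ends at 8, G ends at 11, Abm7 ends at 14, Bbadd9 ends at 16, C ends at 18, Ab ends at 25.
Beat 21 falls within Ab.

Ab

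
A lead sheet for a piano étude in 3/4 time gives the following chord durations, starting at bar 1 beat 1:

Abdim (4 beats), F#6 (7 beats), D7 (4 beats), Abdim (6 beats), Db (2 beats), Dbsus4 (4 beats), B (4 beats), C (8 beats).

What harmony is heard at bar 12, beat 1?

Beat 1 of bar 12 is beat (12−1)×3 + 1 = 34 overall.
Running totals: Abdim ends at 4, F#6 ends at 11, D7 ends at 15, Abdim ends at 21, Db ends at 23, Dbsus4 ends at 27, B ends at 31, C ends at 39.
Beat 34 falls within C.

C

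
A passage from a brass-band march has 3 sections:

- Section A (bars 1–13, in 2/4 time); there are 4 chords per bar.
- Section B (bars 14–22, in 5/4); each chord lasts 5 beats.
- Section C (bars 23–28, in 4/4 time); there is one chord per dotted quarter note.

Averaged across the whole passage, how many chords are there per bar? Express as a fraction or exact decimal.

A: 13 × 2 = 26 beats ÷ 0.5 = 52 chords.
B: 9 × 5 = 45 beats ÷ 5 = 9 chords.
C: 6 × 4 = 24 beats ÷ 1.5 = 16 chords.
Overall: 77 chords over 28 bars → 77/28 = 2.75 chords per bar.

2.75 chords per bar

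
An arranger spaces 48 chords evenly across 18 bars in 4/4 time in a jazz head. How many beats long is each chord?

1.5 beats

18 bars × 4 beats/bar = 72 beats total.
72 beats ÷ 48 chords = 1.5 beats per chord.
(That is a dotted quarter note.)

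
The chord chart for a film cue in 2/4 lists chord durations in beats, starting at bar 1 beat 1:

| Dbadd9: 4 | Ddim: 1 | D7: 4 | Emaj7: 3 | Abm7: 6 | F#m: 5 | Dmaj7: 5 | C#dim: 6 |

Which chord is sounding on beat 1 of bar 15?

Beat 1 of bar 15 is beat (15−1)×2 + 1 = 29 overall.
Running totals: Dbadd9 ends at 4, Ddim ends at 5, D7 ends at 9, Emaj7 ends at 12, Abm7 ends at 18, F#m ends at 23, Dmaj7 ends at 28, C#dim ends at 34.
Beat 29 falls within C#dim.

C#dim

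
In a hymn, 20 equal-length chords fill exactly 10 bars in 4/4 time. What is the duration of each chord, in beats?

10 bars × 4 beats/bar = 40 beats total.
40 beats ÷ 20 chords = 2 beats per chord.
(That is a half note.)

2 beats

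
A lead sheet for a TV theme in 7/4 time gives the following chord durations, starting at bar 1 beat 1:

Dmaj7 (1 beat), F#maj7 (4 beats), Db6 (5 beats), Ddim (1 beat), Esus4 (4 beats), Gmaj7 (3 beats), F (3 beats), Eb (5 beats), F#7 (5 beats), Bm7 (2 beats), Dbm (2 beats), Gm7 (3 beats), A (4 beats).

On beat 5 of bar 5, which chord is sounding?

Beat 5 of bar 5 is beat (5−1)×7 + 5 = 33 overall.
Running totals: Dmaj7 ends at 1, F#maj7 ends at 5, Db6 ends at 10, Ddim ends at 11, Esus4 ends at 15, Gmaj7 ends at 18, F ends at 21, Eb ends at 26, F#7 ends at 31, Bm7 ends at 33.
Beat 33 falls within Bm7.

Bm7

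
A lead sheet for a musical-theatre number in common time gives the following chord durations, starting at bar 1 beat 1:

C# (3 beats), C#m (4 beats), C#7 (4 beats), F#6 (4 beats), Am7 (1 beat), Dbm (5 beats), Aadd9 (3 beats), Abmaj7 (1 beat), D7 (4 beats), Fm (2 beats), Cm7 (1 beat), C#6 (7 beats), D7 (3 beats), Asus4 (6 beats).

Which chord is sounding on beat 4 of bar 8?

Beat 4 of bar 8 is beat (8−1)×4 + 4 = 32 overall.
Running totals: C# ends at 3, C#m ends at 7, C#7 ends at 11, F#6 ends at 15, Am7 ends at 16, Dbm ends at 21, Aadd9 ends at 24, Abmaj7 ends at 25, D7 ends at 29, Fm ends at 31, Cm7 ends at 32.
Beat 32 falls within Cm7.

Cm7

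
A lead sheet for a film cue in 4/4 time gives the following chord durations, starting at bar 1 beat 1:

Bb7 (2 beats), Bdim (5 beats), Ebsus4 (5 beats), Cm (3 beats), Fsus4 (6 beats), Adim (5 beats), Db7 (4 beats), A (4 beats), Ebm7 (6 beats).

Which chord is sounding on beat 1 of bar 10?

Beat 1 of bar 10 is beat (10−1)×4 + 1 = 37 overall.
Running totals: Bb7 ends at 2, Bdim ends at 7, Ebsus4 ends at 12, Cm ends at 15, Fsus4 ends at 21, Adim ends at 26, Db7 ends at 30, A ends at 34, Ebm7 ends at 40.
Beat 37 falls within Ebm7.

Ebm7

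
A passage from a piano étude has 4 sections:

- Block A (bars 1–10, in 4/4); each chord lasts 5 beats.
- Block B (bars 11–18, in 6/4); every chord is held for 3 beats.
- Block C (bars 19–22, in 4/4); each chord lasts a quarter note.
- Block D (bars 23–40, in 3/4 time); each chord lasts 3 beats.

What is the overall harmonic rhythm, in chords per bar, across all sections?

1.45 chords per bar

A: 10 × 4 = 40 beats ÷ 5 = 8 chords.
B: 8 × 6 = 48 beats ÷ 3 = 16 chords.
C: 4 × 4 = 16 beats ÷ 1 = 16 chords.
D: 18 × 3 = 54 beats ÷ 3 = 18 chords.
Overall: 58 chords over 40 bars → 58/40 = 1.45 chords per bar.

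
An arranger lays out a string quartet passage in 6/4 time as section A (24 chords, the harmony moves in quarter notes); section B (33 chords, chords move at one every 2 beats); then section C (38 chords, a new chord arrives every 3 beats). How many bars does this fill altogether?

A: 24 × 1 = 24 beats = 4 bars.
B: 33 × 2 = 66 beats = 11 bars.
C: 38 × 3 = 114 beats = 19 bars.
Total: 4 + 11 + 19 = 34 bars.

34 bars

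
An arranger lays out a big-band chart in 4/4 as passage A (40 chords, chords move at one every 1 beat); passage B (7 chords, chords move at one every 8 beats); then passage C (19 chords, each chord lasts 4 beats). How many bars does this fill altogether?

43 bars

A: 40 × 1 = 40 beats = 10 bars.
B: 7 × 8 = 56 beats = 14 bars.
C: 19 × 4 = 76 beats = 19 bars.
Total: 10 + 14 + 19 = 43 bars.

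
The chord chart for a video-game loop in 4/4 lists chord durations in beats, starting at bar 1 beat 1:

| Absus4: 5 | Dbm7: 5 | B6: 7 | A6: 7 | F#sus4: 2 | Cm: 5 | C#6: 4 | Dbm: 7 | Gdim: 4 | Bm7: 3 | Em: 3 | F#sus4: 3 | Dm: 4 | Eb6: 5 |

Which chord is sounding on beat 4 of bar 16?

Eb6

Beat 4 of bar 16 is beat (16−1)×4 + 4 = 64 overall.
Running totals: Absus4 ends at 5, Dbm7 ends at 10, B6 ends at 17, A6 ends at 24, F#sus4 ends at 26, Cm ends at 31, C#6 ends at 35, Dbm ends at 42, Gdim ends at 46, Bm7 ends at 49, Em ends at 52, F#sus4 ends at 55, Dm ends at 59, Eb6 ends at 64.
Beat 64 falls within Eb6.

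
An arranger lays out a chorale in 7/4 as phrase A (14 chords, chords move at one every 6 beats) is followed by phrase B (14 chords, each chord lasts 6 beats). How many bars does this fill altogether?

A: 14 × 6 = 84 beats = 12 bars.
B: 14 × 6 = 84 beats = 12 bars.
Total: 12 + 12 = 24 bars.

24 bars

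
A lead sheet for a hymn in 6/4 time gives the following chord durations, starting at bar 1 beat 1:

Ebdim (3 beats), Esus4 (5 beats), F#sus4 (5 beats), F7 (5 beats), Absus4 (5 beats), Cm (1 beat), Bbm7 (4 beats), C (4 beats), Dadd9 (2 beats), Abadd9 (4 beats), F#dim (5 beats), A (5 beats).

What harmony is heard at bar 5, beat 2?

Beat 2 of bar 5 is beat (5−1)×6 + 2 = 26 overall.
Running totals: Ebdim ends at 3, Esus4 ends at 8, F#sus4 ends at 13, F7 ends at 18, Absus4 ends at 23, Cm ends at 24, Bbm7 ends at 28.
Beat 26 falls within Bbm7.

Bbm7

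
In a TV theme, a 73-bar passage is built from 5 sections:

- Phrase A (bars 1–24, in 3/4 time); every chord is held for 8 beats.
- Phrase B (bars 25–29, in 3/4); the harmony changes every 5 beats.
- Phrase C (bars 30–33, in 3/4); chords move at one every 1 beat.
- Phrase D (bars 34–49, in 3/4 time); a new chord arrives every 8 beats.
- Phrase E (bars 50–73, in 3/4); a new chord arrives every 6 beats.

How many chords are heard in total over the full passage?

A has 72 beats and chords last 8 each, so 9 chords.
B has 15 beats and chords last 5 each, so 3 chords.
C has 12 beats and chords last 1 each, so 12 chords.
D has 48 beats and chords last 8 each, so 6 chords.
E has 72 beats and chords last 6 each, so 12 chords.
Total: 9 + 3 + 12 + 6 + 12 = 42.

42 chords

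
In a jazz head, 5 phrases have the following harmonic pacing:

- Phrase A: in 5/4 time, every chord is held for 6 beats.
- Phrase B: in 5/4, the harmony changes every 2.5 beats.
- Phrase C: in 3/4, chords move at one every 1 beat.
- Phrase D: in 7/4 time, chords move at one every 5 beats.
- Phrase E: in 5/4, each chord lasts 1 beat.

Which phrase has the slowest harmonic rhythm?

Phrase A

A: 5 beats/bar ÷ 6 beats/chord = 5/6 chords/bar.
B: 5 beats/bar ÷ 2.5 beats/chord = 2 chords/bar.
C: 3 beats/bar ÷ 1 beat/chord = 3 chords/bar.
D: 7 beats/bar ÷ 5 beats/chord = 1.4 chords/bar.
E: 5 beats/bar ÷ 1 beat/chord = 5 chords/bar.
Slowest is A at 5/6 chords/bar.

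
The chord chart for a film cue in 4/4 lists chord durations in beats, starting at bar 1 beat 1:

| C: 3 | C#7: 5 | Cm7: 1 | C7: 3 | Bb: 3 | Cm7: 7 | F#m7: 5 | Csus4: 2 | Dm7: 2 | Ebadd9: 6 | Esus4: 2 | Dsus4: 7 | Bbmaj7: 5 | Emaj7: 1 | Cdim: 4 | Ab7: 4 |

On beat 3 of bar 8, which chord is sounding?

Dm7

Beat 3 of bar 8 is beat (8−1)×4 + 3 = 31 overall.
Running totals: C ends at 3, C#7 ends at 8, Cm7 ends at 9, C7 ends at 12, Bb ends at 15, Cm7 ends at 22, F#m7 ends at 27, Csus4 ends at 29, Dm7 ends at 31.
Beat 31 falls within Dm7.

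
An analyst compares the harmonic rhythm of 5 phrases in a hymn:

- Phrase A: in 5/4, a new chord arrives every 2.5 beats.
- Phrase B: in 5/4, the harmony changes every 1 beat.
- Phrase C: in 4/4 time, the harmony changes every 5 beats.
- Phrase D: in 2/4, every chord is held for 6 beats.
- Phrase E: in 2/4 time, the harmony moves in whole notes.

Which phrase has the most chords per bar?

Phrase B

A: 5 beats/bar ÷ 2.5 beats/chord = 2 chords/bar.
B: 5 beats/bar ÷ 1 beat/chord = 5 chords/bar.
C: 4 beats/bar ÷ 5 beats/chord = 0.8 chords/bar.
D: 2 beats/bar ÷ 6 beats/chord = 1/3 chords/bar.
E: 2 beats/bar ÷ 4 beats/chord = 0.5 chords/bar.
Fastest is B at 5 chords/bar.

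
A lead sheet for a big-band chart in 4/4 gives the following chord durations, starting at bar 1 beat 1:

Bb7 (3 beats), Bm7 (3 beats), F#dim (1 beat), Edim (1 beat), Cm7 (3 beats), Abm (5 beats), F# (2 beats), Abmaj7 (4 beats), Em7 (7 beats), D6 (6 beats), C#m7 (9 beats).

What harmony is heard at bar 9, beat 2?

Beat 2 of bar 9 is beat (9−1)×4 + 2 = 34 overall.
Running totals: Bb7 ends at 3, Bm7 ends at 6, F#dim ends at 7, Edim ends at 8, Cm7 ends at 11, Abm ends at 16, F# ends at 18, Abmaj7 ends at 22, Em7 ends at 29, D6 ends at 35.
Beat 34 falls within D6.

D6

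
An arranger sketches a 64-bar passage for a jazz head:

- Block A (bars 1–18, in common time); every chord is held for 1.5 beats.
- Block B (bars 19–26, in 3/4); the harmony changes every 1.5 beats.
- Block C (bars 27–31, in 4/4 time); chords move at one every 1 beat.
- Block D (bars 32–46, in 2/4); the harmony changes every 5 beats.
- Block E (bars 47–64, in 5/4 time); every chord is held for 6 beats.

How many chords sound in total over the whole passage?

A: 18 bars × 4 beats = 72 beats; 1.5 beats/chord → 48 chords.
B: 8 bars × 3 beats = 24 beats; 1.5 beats/chord → 16 chords.
C: 5 bars × 4 beats = 20 beats; 1 beat/chord → 20 chords.
D: 15 bars × 2 beats = 30 beats; 5 beats/chord → 6 chords.
E: 18 bars × 5 beats = 90 beats; 6 beats/chord → 15 chords.
Total: 48 + 16 + 20 + 6 + 15 = 105.

105 chords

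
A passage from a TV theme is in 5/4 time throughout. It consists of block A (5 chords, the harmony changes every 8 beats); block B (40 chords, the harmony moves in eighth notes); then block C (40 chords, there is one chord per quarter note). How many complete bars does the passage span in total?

A: 5 × 8 = 40 beats = 8 bars.
B: 40 × 0.5 = 20 beats = 4 bars.
C: 40 × 1 = 40 beats = 8 bars.
Total: 8 + 4 + 8 = 20 bars.

20 bars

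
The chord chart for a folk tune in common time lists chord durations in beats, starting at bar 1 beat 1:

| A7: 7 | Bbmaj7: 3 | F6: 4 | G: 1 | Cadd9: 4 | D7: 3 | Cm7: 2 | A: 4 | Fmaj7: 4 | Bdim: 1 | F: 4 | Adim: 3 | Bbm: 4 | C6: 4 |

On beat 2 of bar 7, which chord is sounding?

A

Beat 2 of bar 7 is beat (7−1)×4 + 2 = 26 overall.
Running totals: A7 ends at 7, Bbmaj7 ends at 10, F6 ends at 14, G ends at 15, Cadd9 ends at 19, D7 ends at 22, Cm7 ends at 24, A ends at 28.
Beat 26 falls within A.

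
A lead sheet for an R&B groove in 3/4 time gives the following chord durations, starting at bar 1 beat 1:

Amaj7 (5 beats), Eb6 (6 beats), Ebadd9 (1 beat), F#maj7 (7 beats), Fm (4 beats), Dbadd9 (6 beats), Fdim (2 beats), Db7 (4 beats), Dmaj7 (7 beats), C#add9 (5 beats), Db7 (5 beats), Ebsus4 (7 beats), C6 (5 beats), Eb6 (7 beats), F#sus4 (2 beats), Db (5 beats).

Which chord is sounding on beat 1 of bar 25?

F#sus4

Beat 1 of bar 25 is beat (25−1)×3 + 1 = 73 overall.
Running totals: Amaj7 ends at 5, Eb6 ends at 11, Ebadd9 ends at 12, F#maj7 ends at 19, Fm ends at 23, Dbadd9 ends at 29, Fdim ends at 31, Db7 ends at 35, Dmaj7 ends at 42, C#add9 ends at 47, Db7 ends at 52, Ebsus4 ends at 59, C6 ends at 64, Eb6 ends at 71, F#sus4 ends at 73.
Beat 73 falls within F#sus4.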